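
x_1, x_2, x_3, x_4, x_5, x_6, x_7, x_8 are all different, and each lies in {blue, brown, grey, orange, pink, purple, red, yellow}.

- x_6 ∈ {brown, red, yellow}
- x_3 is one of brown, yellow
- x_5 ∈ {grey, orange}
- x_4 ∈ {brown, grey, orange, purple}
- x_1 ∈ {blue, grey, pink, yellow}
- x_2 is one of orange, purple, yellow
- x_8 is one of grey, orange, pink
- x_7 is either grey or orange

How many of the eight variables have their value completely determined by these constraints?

3

The 8 variables draw from only 8 values {blue, brown, grey, orange, pink, purple, red, yellow}, so each is used; only x_1 can be blue, hence x_1 = blue.
The 7 still-open variables together cover exactly {brown, grey, orange, pink, purple, red, yellow} — 7 values for 7 variables — and pink appears only in x_8's list, so x_8 = pink.
The 6 still-open variables together cover exactly {brown, grey, orange, purple, red, yellow} — 6 values for 6 variables — and red appears only in x_6's list, so x_6 = red.
x_5 and x_7 share exactly the 2 values {grey, orange}; by pigeonhole those values go to them, so strike grey, orange from x_2, x_4.
Determined: x_1=blue, x_6=red, x_8=pink. The other variables each still have more than one consistent value. That makes 3.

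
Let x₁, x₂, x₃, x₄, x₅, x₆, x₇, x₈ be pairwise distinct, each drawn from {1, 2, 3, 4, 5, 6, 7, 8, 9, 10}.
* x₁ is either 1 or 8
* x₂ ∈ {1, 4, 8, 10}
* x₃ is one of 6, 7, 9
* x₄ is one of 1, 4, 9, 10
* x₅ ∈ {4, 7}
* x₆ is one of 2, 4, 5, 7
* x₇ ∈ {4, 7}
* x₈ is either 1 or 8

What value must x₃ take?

The 2 variables x₁ and x₈ are confined to {1, 8}, which locks those values in; drop them from x₂, x₄.
x₅ and x₇ between them cover only {4, 7} — a naked pair. Remove those values from x₂, x₃, x₄, x₆.
x₂'s domain is down to {10}, so x₂ = 10. Eliminate 10 elsewhere: x₄.
That leaves x₄ = 9. Remove 9 from x₃.
So x₃ = 6.

6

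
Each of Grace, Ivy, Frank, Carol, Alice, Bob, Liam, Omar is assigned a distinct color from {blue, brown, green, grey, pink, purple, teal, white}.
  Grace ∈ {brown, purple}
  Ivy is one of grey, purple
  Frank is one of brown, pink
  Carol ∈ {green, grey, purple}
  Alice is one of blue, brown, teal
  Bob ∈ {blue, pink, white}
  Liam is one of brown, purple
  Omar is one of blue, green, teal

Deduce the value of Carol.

green

The 8 variables draw from only 8 values {blue, brown, green, grey, pink, purple, teal, white}, so each is used; only Bob can be white, hence Bob = white.
Among the 7 still-open variables, pink fits only Frank (and all 7 values in {blue, brown, green, grey, pink, purple, teal} must be used), so Frank = pink.
The 2 variables Grace and Liam are confined to {brown, purple}, which locks those values in; drop them from Ivy, Carol, Alice.
Ivy has just one choice, so Ivy = grey. Remove grey from Carol.
So Carol = green.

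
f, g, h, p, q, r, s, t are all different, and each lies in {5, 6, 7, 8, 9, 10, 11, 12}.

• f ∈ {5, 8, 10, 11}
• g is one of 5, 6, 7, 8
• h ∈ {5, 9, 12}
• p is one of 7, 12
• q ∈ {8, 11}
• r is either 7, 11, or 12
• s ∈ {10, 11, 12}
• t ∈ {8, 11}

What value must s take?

The 8 variables draw from only 8 values {5, 6, 7, 8, 9, 10, 11, 12}, so each is used; only g can be 6, hence g = 6.
Among the 7 still-open variables, 9 fits only h (and all 7 values in {5, 7, 8, 9, 10, 11, 12} must be used), so h = 9.
Among the 6 still-open variables, 5 fits only f (and all 6 values in {5, 7, 8, 10, 11, 12} must be used), so f = 5.
The 5 still-open variables together cover exactly {7, 8, 10, 11, 12} — 5 values for 5 variables — and 10 appears only in s's list, so s = 10.

10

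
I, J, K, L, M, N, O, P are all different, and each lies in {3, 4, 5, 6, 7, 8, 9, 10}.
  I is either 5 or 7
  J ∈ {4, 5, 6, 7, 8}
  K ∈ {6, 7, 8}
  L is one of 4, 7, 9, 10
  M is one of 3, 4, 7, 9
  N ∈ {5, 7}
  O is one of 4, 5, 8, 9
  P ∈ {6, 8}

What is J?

Among the 8 variables, 3 fits only M (and all 8 values in {3, 4, 5, 6, 7, 8, 9, 10} must be used), so M = 3.
The 7 still-open variables draw from only 7 values {4, 5, 6, 7, 8, 9, 10}, so each is used; only L can be 10, hence L = 10.
Among the 6 still-open variables, 9 fits only O (and all 6 values in {4, 5, 6, 7, 8, 9} must be used), so O = 9.
The 5 still-open variables together cover exactly {4, 5, 6, 7, 8} — 5 values for 5 variables — and 4 appears only in J's list, so J = 4.

4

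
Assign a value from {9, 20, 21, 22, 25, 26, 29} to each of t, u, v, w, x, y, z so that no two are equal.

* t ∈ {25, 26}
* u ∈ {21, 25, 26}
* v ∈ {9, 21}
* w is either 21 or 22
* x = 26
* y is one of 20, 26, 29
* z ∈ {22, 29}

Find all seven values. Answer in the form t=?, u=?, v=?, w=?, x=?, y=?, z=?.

x must be 26 (only option left). Strike 26 from t, u, y.
That leaves t = 25. Eliminate 25 elsewhere: u.
u must be 21 (only option left). Eliminate 21 elsewhere: v, w.
That leaves v = 9.
w must be 22 (only option left). So z can't be 22.
z has just one choice, so z = 29. So y can't be 29.
y must be 20 (only option left).

t=25, u=21, v=9, w=22, x=26, y=20, z=29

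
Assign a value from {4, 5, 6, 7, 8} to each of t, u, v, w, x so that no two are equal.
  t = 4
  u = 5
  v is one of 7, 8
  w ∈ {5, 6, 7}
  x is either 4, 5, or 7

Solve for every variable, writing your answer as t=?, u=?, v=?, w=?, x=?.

t must be 4 (only option left). Strike 4 from x.
u has just one choice, so u = 5. Strike 5 from w, x.
That leaves x = 7. So v, w can't be 7.
v's domain is down to {8}, so v = 8.
w has just one choice, so w = 6.

t=4, u=5, v=8, w=6, x=7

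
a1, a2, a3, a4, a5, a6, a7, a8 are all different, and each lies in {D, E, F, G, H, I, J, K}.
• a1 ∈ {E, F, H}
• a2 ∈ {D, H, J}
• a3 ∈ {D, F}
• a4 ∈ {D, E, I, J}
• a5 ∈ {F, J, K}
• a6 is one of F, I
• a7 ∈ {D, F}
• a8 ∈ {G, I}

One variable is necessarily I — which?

a6

Among the 8 variables, G fits only a8 (and all 8 values in {D, E, F, G, H, I, J, K} must be used), so a8 = G.
Among the 7 still-open variables, K fits only a5 (and all 7 values in {D, E, F, H, I, J, K} must be used), so a5 = K.
a3 and a7 share exactly the 2 values {D, F}; by pigeonhole those values go to them, so strike D, F from a1, a2, a4, a6.
So I goes to a6.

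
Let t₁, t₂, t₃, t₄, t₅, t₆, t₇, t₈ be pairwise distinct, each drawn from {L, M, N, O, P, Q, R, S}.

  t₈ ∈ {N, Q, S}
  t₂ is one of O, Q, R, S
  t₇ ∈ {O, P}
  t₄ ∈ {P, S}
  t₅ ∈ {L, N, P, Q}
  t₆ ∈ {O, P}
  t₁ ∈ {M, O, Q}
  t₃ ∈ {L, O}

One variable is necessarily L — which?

The 8 variables together cover exactly {L, M, N, O, P, Q, R, S} — 8 values for 8 variables — and M appears only in t₁'s list, so t₁ = M.
The 7 still-open variables draw from only 7 values {L, N, O, P, Q, R, S}, so each is used; only t₂ can be R, hence t₂ = R.
The 2 variables t₆ and t₇ are confined to {O, P}, which locks those values in; drop them from t₃, t₄, t₅.
So L goes to t₃.

t₃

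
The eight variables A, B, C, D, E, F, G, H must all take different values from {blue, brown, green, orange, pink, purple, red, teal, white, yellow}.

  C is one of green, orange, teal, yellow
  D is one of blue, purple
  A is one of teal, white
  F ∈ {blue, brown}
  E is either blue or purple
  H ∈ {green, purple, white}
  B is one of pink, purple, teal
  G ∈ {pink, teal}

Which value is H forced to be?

green

The 2 variables D and E are confined to {blue, purple}, which locks those values in; drop them from B, F, H.
F has just one choice, so F = brown.
B and G between them cover only {pink, teal} — a naked pair. Remove those values from A, C.
A has just one choice, so A = white. Strike white from H.
So H = green.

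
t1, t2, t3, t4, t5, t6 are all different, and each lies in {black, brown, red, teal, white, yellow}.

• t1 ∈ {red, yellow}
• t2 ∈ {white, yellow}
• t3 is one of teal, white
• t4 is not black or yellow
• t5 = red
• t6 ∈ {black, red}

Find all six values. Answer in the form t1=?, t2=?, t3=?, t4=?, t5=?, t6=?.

t1=yellow, t2=white, t3=teal, t4=brown, t5=red, t6=black

t5's domain is down to {red}, so t5 = red. Strike red from t1, t4, t6.
That leaves t6 = black.
That leaves t1 = yellow. So t2 can't be yellow.
t2 must be white (only option left). Strike white from t3, t4.
t3's domain is down to {teal}, so t3 = teal. Eliminate teal elsewhere: t4.
t4 has just one choice, so t4 = brown.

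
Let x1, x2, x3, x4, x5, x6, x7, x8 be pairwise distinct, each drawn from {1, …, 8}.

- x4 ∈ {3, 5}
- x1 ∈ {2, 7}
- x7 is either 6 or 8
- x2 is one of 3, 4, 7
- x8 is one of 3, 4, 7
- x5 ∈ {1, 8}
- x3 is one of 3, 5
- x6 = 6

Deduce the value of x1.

x6's domain is down to {6}, so x6 = 6. Remove 6 from x7.
x7 has just one choice, so x7 = 8. Remove 8 from x5.
x5 has just one choice, so x5 = 1.
The 5 still-open variables draw from only 5 values {2, 3, 4, 5, 7}, so each is used; only x1 can be 2, hence x1 = 2.

2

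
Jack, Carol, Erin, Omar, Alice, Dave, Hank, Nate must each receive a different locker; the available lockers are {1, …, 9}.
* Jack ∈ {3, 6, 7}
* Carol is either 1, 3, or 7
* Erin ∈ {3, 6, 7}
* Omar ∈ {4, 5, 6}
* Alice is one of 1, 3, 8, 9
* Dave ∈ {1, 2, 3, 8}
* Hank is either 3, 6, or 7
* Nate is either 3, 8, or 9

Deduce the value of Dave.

The 3 variables Jack, Erin, Hank are confined to {3, 6, 7}, which locks those values in; drop them from Carol, Omar, Alice, Dave, Nate.
That leaves Carol = 1. So Alice, Dave can't be 1.
The 2 variables Alice and Nate are confined to {8, 9}, which locks those values in; drop them from Dave.
So Dave = 2.

2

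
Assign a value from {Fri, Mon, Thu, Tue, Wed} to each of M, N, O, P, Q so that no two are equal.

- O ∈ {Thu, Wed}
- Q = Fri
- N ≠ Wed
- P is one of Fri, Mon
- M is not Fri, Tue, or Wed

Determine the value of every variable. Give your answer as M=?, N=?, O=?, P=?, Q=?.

M=Thu, N=Tue, O=Wed, P=Mon, Q=Fri

Q's domain is down to {Fri}, so Q = Fri. Eliminate Fri elsewhere: N, P.
P must be Mon (only option left). So M, N can't be Mon.
That leaves M = Thu. Eliminate Thu elsewhere: N, O.
N has just one choice, so N = Tue.
O has just one choice, so O = Wed.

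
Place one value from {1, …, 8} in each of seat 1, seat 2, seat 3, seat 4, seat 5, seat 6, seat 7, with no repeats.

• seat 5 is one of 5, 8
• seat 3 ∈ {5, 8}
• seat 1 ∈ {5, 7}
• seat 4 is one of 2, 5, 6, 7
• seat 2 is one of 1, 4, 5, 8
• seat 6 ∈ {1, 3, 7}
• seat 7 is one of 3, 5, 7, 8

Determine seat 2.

The 2 variables seat 3 and seat 5 are confined to {5, 8}, which locks those values in; drop them from seat 1, seat 2, seat 4, seat 7.
seat 1 must be 7 (only option left). Strike 7 from seat 4, seat 6, seat 7.
seat 7 has just one choice, so seat 7 = 3. Eliminate 3 elsewhere: seat 6.
seat 6 has just one choice, so seat 6 = 1. Strike 1 from seat 2.
So seat 2 = 4.

4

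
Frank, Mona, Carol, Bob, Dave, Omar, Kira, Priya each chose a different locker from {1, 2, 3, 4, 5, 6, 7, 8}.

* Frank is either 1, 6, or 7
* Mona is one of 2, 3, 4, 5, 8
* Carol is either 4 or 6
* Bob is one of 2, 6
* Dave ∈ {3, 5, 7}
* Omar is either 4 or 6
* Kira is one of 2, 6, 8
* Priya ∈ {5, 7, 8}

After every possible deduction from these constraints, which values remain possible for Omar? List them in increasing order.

Among the 8 variables, 1 fits only Frank (and all 8 values in {1, 2, 3, 4, 5, 6, 7, 8} must be used), so Frank = 1.
Carol and Omar share exactly the 2 values {4, 6}; by pigeonhole those values go to them, so strike 4, 6 from Mona, Bob, Kira.
That leaves Bob = 2. Eliminate 2 elsewhere: Mona, Kira.
That leaves Kira = 8. Remove 8 from Mona, Priya.
No further eliminations apply; Omar can still be any of 4, 6.

4, 6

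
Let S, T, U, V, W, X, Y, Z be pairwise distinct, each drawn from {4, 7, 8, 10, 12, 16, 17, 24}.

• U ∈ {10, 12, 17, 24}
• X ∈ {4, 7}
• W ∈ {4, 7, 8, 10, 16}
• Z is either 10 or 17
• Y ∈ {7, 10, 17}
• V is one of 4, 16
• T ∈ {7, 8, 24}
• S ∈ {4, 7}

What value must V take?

Among the 8 variables, 12 fits only U (and all 8 values in {4, 7, 8, 10, 12, 16, 17, 24} must be used), so U = 12.
The 7 still-open variables together cover exactly {4, 7, 8, 10, 16, 17, 24} — 7 values for 7 variables — and 24 appears only in T's list, so T = 24.
The 6 still-open variables together cover exactly {4, 7, 8, 10, 16, 17} — 6 values for 6 variables — and 8 appears only in W's list, so W = 8.
The 5 still-open variables together cover exactly {4, 7, 10, 16, 17} — 5 values for 5 variables — and 16 appears only in V's list, so V = 16.

16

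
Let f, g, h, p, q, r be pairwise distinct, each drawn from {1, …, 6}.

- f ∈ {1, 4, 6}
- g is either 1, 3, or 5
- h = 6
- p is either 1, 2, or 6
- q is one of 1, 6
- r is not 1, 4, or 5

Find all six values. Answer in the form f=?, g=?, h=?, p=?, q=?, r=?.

h must be 6 (only option left). Strike 6 from f, p, q, r.
q must be 1 (only option left). So f, g, p can't be 1.
That leaves f = 4.
p has just one choice, so p = 2. Strike 2 from r.
r's domain is down to {3}, so r = 3. Remove 3 from g.
That leaves g = 5.

f=4, g=5, h=6, p=2, q=1, r=3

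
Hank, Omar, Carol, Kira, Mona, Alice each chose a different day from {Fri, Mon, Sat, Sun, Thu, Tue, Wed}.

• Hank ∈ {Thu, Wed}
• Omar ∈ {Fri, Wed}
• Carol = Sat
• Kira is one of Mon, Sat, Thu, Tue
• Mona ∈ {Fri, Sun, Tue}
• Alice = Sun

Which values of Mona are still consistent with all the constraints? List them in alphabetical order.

Carol must be Sat (only option left). Eliminate Sat elsewhere: Kira.
That leaves Alice = Sun. Eliminate Sun elsewhere: Mona.
No further eliminations apply; Mona can still be any of Fri, Tue.

Fri, Tue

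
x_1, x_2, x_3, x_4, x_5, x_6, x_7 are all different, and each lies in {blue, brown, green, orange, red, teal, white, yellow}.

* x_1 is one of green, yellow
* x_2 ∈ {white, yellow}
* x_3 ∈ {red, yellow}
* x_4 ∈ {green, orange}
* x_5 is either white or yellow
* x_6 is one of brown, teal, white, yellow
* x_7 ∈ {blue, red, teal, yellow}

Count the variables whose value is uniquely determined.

3

x_2 and x_5 share exactly the 2 values {white, yellow}; by pigeonhole those values go to them, so strike white, yellow from x_1, x_3, x_6, x_7.
x_1 must be green (only option left). Eliminate green elsewhere: x_4.
That leaves x_3 = red. Strike red from x_7.
That leaves x_4 = orange.
Determined: x_1=green, x_3=red, x_4=orange. The other variables each still have more than one consistent value. That makes 3.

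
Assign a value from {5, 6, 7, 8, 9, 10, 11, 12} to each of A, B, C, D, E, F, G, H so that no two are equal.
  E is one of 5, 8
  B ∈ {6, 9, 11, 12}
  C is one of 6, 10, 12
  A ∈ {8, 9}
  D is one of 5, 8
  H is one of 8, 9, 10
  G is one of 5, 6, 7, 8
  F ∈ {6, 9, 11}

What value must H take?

10

Among the 8 variables, 7 fits only G (and all 8 values in {5, 6, 7, 8, 9, 10, 11, 12} must be used), so G = 7.
The 2 variables D and E are confined to {5, 8}, which locks those values in; drop them from A, H.
A has just one choice, so A = 9. Eliminate 9 elsewhere: B, F, H.
So H = 10.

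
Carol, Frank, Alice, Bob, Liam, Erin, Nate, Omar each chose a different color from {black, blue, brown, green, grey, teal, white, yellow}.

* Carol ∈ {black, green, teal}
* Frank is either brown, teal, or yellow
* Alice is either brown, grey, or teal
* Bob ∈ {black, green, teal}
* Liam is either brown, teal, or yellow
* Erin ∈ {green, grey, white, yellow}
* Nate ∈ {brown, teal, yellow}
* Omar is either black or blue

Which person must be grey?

Among the 8 variables, blue fits only Omar (and all 8 values in {black, blue, brown, green, grey, teal, white, yellow} must be used), so Omar = blue.
The 7 still-open variables draw from only 7 values {black, brown, green, grey, teal, white, yellow}, so each is used; only Erin can be white, hence Erin = white.
Among the 6 still-open variables, grey fits only Alice (and all 6 values in {black, brown, green, grey, teal, yellow} must be used), so Alice = grey.

Alice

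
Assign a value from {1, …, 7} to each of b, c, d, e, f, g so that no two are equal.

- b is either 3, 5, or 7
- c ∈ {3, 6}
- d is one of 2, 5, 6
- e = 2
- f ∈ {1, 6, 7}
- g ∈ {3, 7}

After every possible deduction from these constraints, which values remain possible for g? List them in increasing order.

e has just one choice, so e = 2. Eliminate 2 elsewhere: d.
Among the 5 still-open variables, 1 fits only f (and all 5 values in {1, 3, 5, 6, 7} must be used), so f = 1.
No further eliminations apply; g can still be any of 3, 7.

3, 7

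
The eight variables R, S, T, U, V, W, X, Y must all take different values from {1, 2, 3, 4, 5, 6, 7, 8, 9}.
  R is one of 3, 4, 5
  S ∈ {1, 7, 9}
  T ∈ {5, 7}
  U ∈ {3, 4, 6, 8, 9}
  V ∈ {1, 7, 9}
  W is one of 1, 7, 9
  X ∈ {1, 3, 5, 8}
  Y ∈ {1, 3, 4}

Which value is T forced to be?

The 8 variables draw from only 8 values {1, 3, 4, 5, 6, 7, 8, 9}, so each is used; only U can be 6, hence U = 6.
The 7 still-open variables together cover exactly {1, 3, 4, 5, 7, 8, 9} — 7 values for 7 variables — and 8 appears only in X's list, so X = 8.
S, V, W share exactly the 3 values {1, 7, 9}; by pigeonhole those values go to them, so strike 1, 7, 9 from T, Y.
So T = 5.

5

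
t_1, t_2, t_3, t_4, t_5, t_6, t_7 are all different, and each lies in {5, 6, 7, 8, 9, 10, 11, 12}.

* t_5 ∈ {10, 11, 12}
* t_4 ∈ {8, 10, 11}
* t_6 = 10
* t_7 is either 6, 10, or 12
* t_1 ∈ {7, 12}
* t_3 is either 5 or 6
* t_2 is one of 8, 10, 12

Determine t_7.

6

t_6 must be 10 (only option left). So t_2, t_4, t_5, t_7 can't be 10.
The 6 still-open variables draw from only 6 values {5, 6, 7, 8, 11, 12}, so each is used; only t_3 can be 5, hence t_3 = 5.
The 5 still-open variables together cover exactly {6, 7, 8, 11, 12} — 5 values for 5 variables — and 6 appears only in t_7's list, so t_7 = 6.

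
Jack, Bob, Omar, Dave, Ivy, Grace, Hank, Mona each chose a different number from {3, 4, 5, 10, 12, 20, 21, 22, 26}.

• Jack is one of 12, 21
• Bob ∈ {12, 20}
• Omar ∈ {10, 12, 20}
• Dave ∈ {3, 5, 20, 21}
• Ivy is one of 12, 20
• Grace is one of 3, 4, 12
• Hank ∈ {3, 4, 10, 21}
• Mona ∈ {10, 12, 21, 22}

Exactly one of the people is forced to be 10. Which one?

The 8 variables draw from only 8 values {3, 4, 5, 10, 12, 20, 21, 22}, so each is used; only Dave can be 5, hence Dave = 5.
The 7 still-open variables together cover exactly {3, 4, 10, 12, 20, 21, 22} — 7 values for 7 variables — and 22 appears only in Mona's list, so Mona = 22.
Bob and Ivy between them cover only {12, 20} — a naked pair. Remove those values from Jack, Omar, Grace.
So 10 goes to Omar.

Omar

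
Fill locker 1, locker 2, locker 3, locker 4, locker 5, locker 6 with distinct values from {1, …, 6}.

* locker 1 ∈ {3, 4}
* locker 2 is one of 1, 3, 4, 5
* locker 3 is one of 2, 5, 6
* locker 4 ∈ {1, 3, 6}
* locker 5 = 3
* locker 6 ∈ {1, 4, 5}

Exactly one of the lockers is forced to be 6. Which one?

locker 4

locker 5's domain is down to {3}, so locker 5 = 3. So locker 1, locker 2, locker 4 can't be 3.
locker 1 has just one choice, so locker 1 = 4. Eliminate 4 elsewhere: locker 2, locker 6.
The 4 still-open variables together cover exactly {1, 2, 5, 6} — 4 values for 4 variables — and 2 appears only in locker 3's list, so locker 3 = 2.
The 3 still-open variables draw from only 3 values {1, 5, 6}, so each is used; only locker 4 can be 6, hence locker 4 = 6.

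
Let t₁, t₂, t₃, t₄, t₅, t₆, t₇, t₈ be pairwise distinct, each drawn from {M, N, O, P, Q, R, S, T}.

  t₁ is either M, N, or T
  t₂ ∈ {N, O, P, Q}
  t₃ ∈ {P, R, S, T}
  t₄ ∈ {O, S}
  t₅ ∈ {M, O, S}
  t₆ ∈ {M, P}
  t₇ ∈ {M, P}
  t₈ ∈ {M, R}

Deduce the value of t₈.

R

Among the 8 variables, Q fits only t₂ (and all 8 values in {M, N, O, P, Q, R, S, T} must be used), so t₂ = Q.
Among the 7 still-open variables, N fits only t₁ (and all 7 values in {M, N, O, P, R, S, T} must be used), so t₁ = N.
Among the 6 still-open variables, T fits only t₃ (and all 6 values in {M, O, P, R, S, T} must be used), so t₃ = T.
The 5 still-open variables together cover exactly {M, O, P, R, S} — 5 values for 5 variables — and R appears only in t₈'s list, so t₈ = R.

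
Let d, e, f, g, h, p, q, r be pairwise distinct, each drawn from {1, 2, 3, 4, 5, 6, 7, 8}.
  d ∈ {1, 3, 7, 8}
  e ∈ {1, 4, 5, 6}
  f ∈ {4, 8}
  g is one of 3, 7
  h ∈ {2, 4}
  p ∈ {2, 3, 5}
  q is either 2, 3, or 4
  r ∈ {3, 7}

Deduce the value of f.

The 8 variables together cover exactly {1, 2, 3, 4, 5, 6, 7, 8} — 8 values for 8 variables — and 6 appears only in e's list, so e = 6.
The 7 still-open variables together cover exactly {1, 2, 3, 4, 5, 7, 8} — 7 values for 7 variables — and 1 appears only in d's list, so d = 1.
The 6 still-open variables draw from only 6 values {2, 3, 4, 5, 7, 8}, so each is used; only p can be 5, hence p = 5.
Among the 5 still-open variables, 8 fits only f (and all 5 values in {2, 3, 4, 7, 8} must be used), so f = 8.

8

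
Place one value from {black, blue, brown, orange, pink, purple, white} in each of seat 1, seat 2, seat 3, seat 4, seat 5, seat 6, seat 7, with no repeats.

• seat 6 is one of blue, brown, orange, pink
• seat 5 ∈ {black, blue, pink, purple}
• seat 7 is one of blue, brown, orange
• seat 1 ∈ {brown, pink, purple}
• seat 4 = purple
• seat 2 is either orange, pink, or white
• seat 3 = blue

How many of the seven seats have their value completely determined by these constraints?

4

seat 3 has just one choice, so seat 3 = blue. Eliminate blue elsewhere: seat 5, seat 6, seat 7.
That leaves seat 4 = purple. Remove purple from seat 1, seat 5.
Among the 5 still-open variables, black fits only seat 5 (and all 5 values in {black, brown, orange, pink, white} must be used), so seat 5 = black.
The 4 still-open variables draw from only 4 values {brown, orange, pink, white}, so each is used; only seat 2 can be white, hence seat 2 = white.
Determined: seat 2=white, seat 3=blue, seat 4=purple, seat 5=black. The other seats each still have more than one consistent value. That makes 4.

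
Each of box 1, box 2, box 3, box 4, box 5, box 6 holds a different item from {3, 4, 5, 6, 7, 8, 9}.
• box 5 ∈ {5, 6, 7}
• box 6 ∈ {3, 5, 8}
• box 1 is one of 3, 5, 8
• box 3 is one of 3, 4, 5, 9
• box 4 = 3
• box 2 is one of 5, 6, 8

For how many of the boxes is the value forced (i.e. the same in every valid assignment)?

box 4's domain is down to {3}, so box 4 = 3. Strike 3 from box 1, box 3, box 6.
box 1 and box 6 between them cover only {5, 8} — a naked pair. Remove those values from box 2, box 3, box 5.
That leaves box 2 = 6. Eliminate 6 elsewhere: box 5.
box 5 has just one choice, so box 5 = 7.
Determined: box 2=6, box 4=3, box 5=7. The other boxes each still have more than one consistent value. That makes 3.

3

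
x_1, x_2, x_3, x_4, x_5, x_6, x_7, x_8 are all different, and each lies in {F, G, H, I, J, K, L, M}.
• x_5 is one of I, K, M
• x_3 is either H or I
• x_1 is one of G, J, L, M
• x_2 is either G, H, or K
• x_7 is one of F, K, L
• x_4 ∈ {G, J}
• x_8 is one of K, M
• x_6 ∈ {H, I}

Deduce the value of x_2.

G

The 8 variables draw from only 8 values {F, G, H, I, J, K, L, M}, so each is used; only x_7 can be F, hence x_7 = F.
The 7 still-open variables draw from only 7 values {G, H, I, J, K, L, M}, so each is used; only x_1 can be L, hence x_1 = L.
The 6 still-open variables together cover exactly {G, H, I, J, K, M} — 6 values for 6 variables — and J appears only in x_4's list, so x_4 = J.
Among the 5 still-open variables, G fits only x_2 (and all 5 values in {G, H, I, K, M} must be used), so x_2 = G.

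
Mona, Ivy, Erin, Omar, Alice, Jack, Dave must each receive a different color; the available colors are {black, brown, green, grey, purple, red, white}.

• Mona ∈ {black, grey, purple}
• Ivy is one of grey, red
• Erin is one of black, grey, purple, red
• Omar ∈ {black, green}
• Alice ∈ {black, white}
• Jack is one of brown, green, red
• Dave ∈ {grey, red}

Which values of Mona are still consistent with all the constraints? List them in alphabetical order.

black, purple

The 7 variables together cover exactly {black, brown, green, grey, purple, red, white} — 7 values for 7 variables — and brown appears only in Jack's list, so Jack = brown.
The 6 still-open variables draw from only 6 values {black, green, grey, purple, red, white}, so each is used; only Omar can be green, hence Omar = green.
The 5 still-open variables together cover exactly {black, grey, purple, red, white} — 5 values for 5 variables — and white appears only in Alice's list, so Alice = white.
Ivy and Dave between them cover only {grey, red} — a naked pair. Remove those values from Mona, Erin.
No further eliminations apply; Mona can still be any of black, purple.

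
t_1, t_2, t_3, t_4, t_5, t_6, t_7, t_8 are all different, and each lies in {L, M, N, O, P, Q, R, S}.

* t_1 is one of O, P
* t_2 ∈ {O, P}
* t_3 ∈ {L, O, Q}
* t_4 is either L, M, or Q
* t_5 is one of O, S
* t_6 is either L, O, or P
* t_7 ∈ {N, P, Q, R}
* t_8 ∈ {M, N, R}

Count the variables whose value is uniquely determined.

4

The 8 variables together cover exactly {L, M, N, O, P, Q, R, S} — 8 values for 8 variables — and S appears only in t_5's list, so t_5 = S.
t_1 and t_2 share exactly the 2 values {O, P}; by pigeonhole those values go to them, so strike O, P from t_3, t_6, t_7.
t_6 must be L (only option left). So t_3, t_4 can't be L.
t_3's domain is down to {Q}, so t_3 = Q. So t_4, t_7 can't be Q.
t_4 must be M (only option left). So t_8 can't be M.
Determined: t_3=Q, t_4=M, t_5=S, t_6=L. The other variables each still have more than one consistent value. That makes 4.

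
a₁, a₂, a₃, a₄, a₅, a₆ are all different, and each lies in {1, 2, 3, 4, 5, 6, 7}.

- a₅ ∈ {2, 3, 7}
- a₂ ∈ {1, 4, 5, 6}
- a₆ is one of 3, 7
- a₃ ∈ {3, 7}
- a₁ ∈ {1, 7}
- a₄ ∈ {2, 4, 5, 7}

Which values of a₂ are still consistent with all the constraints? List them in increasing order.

The 2 variables a₃ and a₆ are confined to {3, 7}, which locks those values in; drop them from a₁, a₄, a₅.
a₁'s domain is down to {1}, so a₁ = 1. Eliminate 1 elsewhere: a₂.
That leaves a₅ = 2. So a₄ can't be 2.
No further eliminations apply; a₂ can still be any of 4, 5, 6.

4, 5, 6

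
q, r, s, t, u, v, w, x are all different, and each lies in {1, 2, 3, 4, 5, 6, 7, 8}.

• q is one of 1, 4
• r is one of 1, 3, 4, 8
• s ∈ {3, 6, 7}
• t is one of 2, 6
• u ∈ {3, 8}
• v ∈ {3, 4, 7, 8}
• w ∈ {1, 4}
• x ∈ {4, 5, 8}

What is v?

The 8 variables together cover exactly {1, 2, 3, 4, 5, 6, 7, 8} — 8 values for 8 variables — and 2 appears only in t's list, so t = 2.
Among the 7 still-open variables, 5 fits only x (and all 7 values in {1, 3, 4, 5, 6, 7, 8} must be used), so x = 5.
Among the 6 still-open variables, 6 fits only s (and all 6 values in {1, 3, 4, 6, 7, 8} must be used), so s = 6.
The 5 still-open variables draw from only 5 values {1, 3, 4, 7, 8}, so each is used; only v can be 7, hence v = 7.

7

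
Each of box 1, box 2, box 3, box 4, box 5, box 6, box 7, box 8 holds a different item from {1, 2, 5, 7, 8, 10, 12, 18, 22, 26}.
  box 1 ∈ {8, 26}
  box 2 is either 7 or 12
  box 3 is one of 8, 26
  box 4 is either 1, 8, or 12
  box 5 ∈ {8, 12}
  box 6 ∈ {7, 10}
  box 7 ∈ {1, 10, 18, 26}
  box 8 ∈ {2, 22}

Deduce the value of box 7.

18

The 2 variables box 1 and box 3 are confined to {8, 26}, which locks those values in; drop them from box 4, box 5, box 7.
box 5 has just one choice, so box 5 = 12. So box 2, box 4 can't be 12.
box 2's domain is down to {7}, so box 2 = 7. Eliminate 7 elsewhere: box 6.
box 4 has just one choice, so box 4 = 1. Eliminate 1 elsewhere: box 7.
box 6's domain is down to {10}, so box 6 = 10. Eliminate 10 elsewhere: box 7.
So box 7 = 18.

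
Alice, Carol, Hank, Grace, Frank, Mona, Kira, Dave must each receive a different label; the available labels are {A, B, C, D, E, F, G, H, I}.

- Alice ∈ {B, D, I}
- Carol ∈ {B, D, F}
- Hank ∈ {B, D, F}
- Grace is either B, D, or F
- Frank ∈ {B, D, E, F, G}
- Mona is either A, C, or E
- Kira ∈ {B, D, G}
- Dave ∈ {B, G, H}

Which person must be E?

Frank

Carol, Hank, Grace between them cover only {B, D, F} — a naked triple. Remove those values from Alice, Frank, Kira, Dave.
Alice has just one choice, so Alice = I.
Kira has just one choice, so Kira = G. Remove G from Frank, Dave.
So E goes to Frank.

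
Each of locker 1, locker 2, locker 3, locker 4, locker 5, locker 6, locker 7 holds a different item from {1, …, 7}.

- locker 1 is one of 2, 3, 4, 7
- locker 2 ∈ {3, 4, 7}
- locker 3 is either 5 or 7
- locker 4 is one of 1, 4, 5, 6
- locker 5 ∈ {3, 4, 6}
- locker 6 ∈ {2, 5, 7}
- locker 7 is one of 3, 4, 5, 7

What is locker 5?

6

Among the 7 variables, 1 fits only locker 4 (and all 7 values in {1, 2, 3, 4, 5, 6, 7} must be used), so locker 4 = 1.
The 6 still-open variables draw from only 6 values {2, 3, 4, 5, 6, 7}, so each is used; only locker 5 can be 6, hence locker 5 = 6.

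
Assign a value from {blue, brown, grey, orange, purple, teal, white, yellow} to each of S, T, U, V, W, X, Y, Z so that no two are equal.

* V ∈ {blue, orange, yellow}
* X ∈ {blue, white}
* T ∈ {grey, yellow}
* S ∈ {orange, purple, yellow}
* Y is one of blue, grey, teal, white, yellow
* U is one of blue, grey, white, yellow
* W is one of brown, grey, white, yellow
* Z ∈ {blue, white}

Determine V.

orange

The 8 variables together cover exactly {blue, brown, grey, orange, purple, teal, white, yellow} — 8 values for 8 variables — and brown appears only in W's list, so W = brown.
The 7 still-open variables together cover exactly {blue, grey, orange, purple, teal, white, yellow} — 7 values for 7 variables — and purple appears only in S's list, so S = purple.
The 6 still-open variables draw from only 6 values {blue, grey, orange, teal, white, yellow}, so each is used; only V can be orange, hence V = orange.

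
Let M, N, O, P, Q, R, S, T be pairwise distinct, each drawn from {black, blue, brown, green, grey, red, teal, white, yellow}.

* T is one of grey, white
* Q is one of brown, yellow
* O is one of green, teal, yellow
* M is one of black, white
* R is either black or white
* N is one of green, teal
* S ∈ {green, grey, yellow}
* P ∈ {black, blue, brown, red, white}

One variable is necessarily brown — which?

M and R share exactly the 2 values {black, white}; by pigeonhole those values go to them, so strike black, white from P, T.
That leaves T = grey. So S can't be grey.
The 3 variables N, O, S are confined to {green, teal, yellow}, which locks those values in; drop them from Q.
So brown goes to Q.

Q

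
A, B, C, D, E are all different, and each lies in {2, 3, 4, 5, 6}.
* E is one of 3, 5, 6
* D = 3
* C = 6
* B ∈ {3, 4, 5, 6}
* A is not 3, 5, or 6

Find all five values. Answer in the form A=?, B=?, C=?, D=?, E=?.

C has just one choice, so C = 6. Remove 6 from B, E.
D must be 3 (only option left). Strike 3 from B, E.
E's domain is down to {5}, so E = 5. Eliminate 5 elsewhere: B.
B has just one choice, so B = 4. So A can't be 4.
A must be 2 (only option left).

A=2, B=4, C=6, D=3, E=5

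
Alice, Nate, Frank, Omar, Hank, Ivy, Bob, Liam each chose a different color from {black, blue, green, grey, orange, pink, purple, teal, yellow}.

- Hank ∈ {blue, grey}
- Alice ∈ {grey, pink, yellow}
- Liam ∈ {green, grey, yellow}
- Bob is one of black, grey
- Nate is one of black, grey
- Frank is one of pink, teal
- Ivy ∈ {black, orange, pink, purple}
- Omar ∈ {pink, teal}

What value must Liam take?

green

Nate and Bob share exactly the 2 values {black, grey}; by pigeonhole those values go to them, so strike black, grey from Alice, Hank, Ivy, Liam.
Hank must be blue (only option left).
The 2 variables Frank and Omar are confined to {pink, teal}, which locks those values in; drop them from Alice, Ivy.
Alice's domain is down to {yellow}, so Alice = yellow. Strike yellow from Liam.
So Liam = green.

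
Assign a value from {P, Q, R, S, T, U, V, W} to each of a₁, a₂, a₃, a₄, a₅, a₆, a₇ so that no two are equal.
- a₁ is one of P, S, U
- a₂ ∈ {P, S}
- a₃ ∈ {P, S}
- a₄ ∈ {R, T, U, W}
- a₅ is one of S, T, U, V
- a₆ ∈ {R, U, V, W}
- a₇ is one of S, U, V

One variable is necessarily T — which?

a₅

The 2 variables a₂ and a₃ are confined to {P, S}, which locks those values in; drop them from a₁, a₅, a₇.
a₁ must be U (only option left). Remove U from a₄, a₅, a₆, a₇.
a₇ has just one choice, so a₇ = V. Eliminate V elsewhere: a₅, a₆.
So T goes to a₅.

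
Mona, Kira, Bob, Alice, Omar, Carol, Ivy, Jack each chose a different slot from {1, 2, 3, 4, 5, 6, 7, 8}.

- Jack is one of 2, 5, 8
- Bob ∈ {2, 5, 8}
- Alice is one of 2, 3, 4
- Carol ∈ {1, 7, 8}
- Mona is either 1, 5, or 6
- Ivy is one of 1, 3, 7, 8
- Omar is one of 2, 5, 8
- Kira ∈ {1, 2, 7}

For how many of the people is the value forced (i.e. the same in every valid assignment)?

Among the 8 variables, 4 fits only Alice (and all 8 values in {1, 2, 3, 4, 5, 6, 7, 8} must be used), so Alice = 4.
The 7 still-open variables together cover exactly {1, 2, 3, 5, 6, 7, 8} — 7 values for 7 variables — and 3 appears only in Ivy's list, so Ivy = 3.
The 6 still-open variables draw from only 6 values {1, 2, 5, 6, 7, 8}, so each is used; only Mona can be 6, hence Mona = 6.
Bob, Omar, Jack share exactly the 3 values {2, 5, 8}; by pigeonhole those values go to them, so strike 2, 5, 8 from Kira, Carol.
Determined: Mona=6, Alice=4, Ivy=3. The other people each still have more than one consistent value. That makes 3.

3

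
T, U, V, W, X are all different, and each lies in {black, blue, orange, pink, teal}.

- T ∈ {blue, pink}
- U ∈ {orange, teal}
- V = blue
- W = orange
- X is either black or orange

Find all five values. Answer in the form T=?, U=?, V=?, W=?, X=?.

T=pink, U=teal, V=blue, W=orange, X=black

V must be blue (only option left). Strike blue from T.
W's domain is down to {orange}, so W = orange. Remove orange from U, X.
X's domain is down to {black}, so X = black.
T's domain is down to {pink}, so T = pink.
U must be teal (only option left).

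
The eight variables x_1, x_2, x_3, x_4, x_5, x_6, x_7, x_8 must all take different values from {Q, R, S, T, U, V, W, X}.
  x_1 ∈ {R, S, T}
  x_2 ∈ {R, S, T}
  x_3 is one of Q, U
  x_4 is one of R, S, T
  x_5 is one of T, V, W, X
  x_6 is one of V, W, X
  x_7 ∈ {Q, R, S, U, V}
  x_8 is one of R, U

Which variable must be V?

The 3 variables x_1, x_2, x_4 are confined to {R, S, T}, which locks those values in; drop them from x_5, x_7, x_8.
That leaves x_8 = U. Eliminate U elsewhere: x_3, x_7.
x_3's domain is down to {Q}, so x_3 = Q. So x_7 can't be Q.
So V goes to x_7.

x_7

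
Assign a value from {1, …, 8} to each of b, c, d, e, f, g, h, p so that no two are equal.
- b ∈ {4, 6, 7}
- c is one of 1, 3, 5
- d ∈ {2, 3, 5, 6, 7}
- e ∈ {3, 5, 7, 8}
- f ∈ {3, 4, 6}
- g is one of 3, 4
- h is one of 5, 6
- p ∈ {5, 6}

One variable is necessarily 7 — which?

Among the 8 variables, 1 fits only c (and all 8 values in {1, 2, 3, 4, 5, 6, 7, 8} must be used), so c = 1.
The 7 still-open variables draw from only 7 values {2, 3, 4, 5, 6, 7, 8}, so each is used; only d can be 2, hence d = 2.
Among the 6 still-open variables, 8 fits only e (and all 6 values in {3, 4, 5, 6, 7, 8} must be used), so e = 8.
The 5 still-open variables draw from only 5 values {3, 4, 5, 6, 7}, so each is used; only b can be 7, hence b = 7.

b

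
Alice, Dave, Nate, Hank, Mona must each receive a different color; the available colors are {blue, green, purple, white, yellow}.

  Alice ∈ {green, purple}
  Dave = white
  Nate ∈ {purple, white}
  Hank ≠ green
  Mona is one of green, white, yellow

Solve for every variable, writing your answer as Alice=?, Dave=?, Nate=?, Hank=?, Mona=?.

Dave has just one choice, so Dave = white. Remove white from Nate, Hank, Mona.
Nate must be purple (only option left). Eliminate purple elsewhere: Alice, Hank.
That leaves Alice = green. Remove green from Mona.
Mona has just one choice, so Mona = yellow. Strike yellow from Hank.
Hank's domain is down to {blue}, so Hank = blue.

Alice=green, Dave=white, Nate=purple, Hank=blue, Mona=yellow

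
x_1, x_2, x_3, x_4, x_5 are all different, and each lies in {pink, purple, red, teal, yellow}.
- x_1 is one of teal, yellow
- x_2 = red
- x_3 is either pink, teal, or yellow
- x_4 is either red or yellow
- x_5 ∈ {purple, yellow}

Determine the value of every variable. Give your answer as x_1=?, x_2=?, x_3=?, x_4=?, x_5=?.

x_2's domain is down to {red}, so x_2 = red. So x_4 can't be red.
That leaves x_4 = yellow. Remove yellow from x_1, x_3, x_5.
x_5 has just one choice, so x_5 = purple.
x_1 has just one choice, so x_1 = teal. Remove teal from x_3.
x_3 must be pink (only option left).

x_1=teal, x_2=red, x_3=pink, x_4=yellow, x_5=purple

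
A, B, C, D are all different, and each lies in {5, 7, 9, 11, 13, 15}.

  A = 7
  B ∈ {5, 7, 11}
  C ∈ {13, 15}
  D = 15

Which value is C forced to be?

13

A's domain is down to {7}, so A = 7. Eliminate 7 elsewhere: B.
That leaves D = 15. Strike 15 from C.
So C = 13.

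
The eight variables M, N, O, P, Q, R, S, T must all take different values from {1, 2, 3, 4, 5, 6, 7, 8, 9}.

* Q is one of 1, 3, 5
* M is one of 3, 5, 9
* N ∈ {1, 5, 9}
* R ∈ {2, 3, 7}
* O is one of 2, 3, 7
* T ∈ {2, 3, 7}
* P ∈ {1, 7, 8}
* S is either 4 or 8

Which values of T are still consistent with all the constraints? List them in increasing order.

The 8 variables draw from only 8 values {1, 2, 3, 4, 5, 7, 8, 9}, so each is used; only S can be 4, hence S = 4.
The 7 still-open variables draw from only 7 values {1, 2, 3, 5, 7, 8, 9}, so each is used; only P can be 8, hence P = 8.
O, R, T share exactly the 3 values {2, 3, 7}; by pigeonhole those values go to them, so strike 2, 3, 7 from M, Q.
No further eliminations apply; T can still be any of 2, 3, 7.

2, 3, 7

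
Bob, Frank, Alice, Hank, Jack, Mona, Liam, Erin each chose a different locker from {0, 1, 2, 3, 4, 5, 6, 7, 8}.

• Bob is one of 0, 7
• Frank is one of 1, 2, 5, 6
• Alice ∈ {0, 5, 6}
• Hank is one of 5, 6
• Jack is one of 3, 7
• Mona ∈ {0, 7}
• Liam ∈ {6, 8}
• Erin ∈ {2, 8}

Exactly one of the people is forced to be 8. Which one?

Liam

The 8 variables together cover exactly {0, 1, 2, 3, 5, 6, 7, 8} — 8 values for 8 variables — and 1 appears only in Frank's list, so Frank = 1.
The 7 still-open variables draw from only 7 values {0, 2, 3, 5, 6, 7, 8}, so each is used; only Erin can be 2, hence Erin = 2.
The 6 still-open variables draw from only 6 values {0, 3, 5, 6, 7, 8}, so each is used; only Jack can be 3, hence Jack = 3.
The 5 still-open variables together cover exactly {0, 5, 6, 7, 8} — 5 values for 5 variables — and 8 appears only in Liam's list, so Liam = 8.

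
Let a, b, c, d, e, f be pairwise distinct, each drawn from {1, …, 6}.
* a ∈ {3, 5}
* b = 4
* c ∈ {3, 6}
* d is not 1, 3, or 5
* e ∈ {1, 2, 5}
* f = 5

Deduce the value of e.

b has just one choice, so b = 4. Eliminate 4 elsewhere: d.
f has just one choice, so f = 5. Strike 5 from a, e.
That leaves a = 3. Strike 3 from c.
c has just one choice, so c = 6. Strike 6 from d.
d must be 2 (only option left). Eliminate 2 elsewhere: e.
So e = 1.

1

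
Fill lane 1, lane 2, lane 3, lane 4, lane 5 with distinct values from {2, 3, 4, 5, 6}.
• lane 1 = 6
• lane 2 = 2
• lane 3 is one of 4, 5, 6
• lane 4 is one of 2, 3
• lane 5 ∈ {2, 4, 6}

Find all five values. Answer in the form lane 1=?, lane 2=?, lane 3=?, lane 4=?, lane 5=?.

lane 1 has just one choice, so lane 1 = 6. Remove 6 from lane 3, lane 5.
lane 2 has just one choice, so lane 2 = 2. So lane 4, lane 5 can't be 2.
lane 4's domain is down to {3}, so lane 4 = 3.
lane 5 has just one choice, so lane 5 = 4. Eliminate 4 elsewhere: lane 3.
That leaves lane 3 = 5.

lane 1=6, lane 2=2, lane 3=5, lane 4=3, lane 5=4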